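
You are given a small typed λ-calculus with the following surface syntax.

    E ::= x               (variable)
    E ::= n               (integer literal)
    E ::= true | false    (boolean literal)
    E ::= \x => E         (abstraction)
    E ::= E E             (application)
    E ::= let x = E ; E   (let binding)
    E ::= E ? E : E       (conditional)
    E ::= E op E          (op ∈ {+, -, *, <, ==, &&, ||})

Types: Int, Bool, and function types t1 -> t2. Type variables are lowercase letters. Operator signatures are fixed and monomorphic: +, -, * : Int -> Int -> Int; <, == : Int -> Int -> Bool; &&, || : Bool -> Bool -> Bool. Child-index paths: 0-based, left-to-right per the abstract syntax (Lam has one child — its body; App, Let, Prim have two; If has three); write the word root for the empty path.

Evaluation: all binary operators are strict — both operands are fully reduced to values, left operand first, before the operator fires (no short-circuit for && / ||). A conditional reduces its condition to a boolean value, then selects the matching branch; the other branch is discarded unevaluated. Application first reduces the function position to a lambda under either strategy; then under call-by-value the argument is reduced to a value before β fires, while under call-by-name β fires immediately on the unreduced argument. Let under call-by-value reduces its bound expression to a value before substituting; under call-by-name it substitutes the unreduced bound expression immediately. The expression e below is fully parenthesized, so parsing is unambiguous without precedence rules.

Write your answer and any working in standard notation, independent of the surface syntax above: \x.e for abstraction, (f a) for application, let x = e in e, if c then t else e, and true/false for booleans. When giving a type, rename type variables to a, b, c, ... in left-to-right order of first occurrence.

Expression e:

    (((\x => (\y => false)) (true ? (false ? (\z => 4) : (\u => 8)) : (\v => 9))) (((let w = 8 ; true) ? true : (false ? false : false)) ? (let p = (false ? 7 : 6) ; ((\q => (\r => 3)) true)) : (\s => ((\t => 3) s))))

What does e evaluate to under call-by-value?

Answer: false

Working:
step 0: (((\x.(\y.false)) (if true then (if false then (\z.4) else (\u.8)) else (\v.9))) (if (if (let w = 8 in true) then true else (if false then false else false)) then (let p = (if false then 7 else 6) in ((\q.(\r.3)) true)) else (\s.((\t.3) s))))
step 1: [if@0.1] (((\x.(\y.false)) (if false then (\z.4) else (\u.8))) (if (if (let w = 8 in true) then true else (if false then false else false)) then (let p = (if false then 7 else 6) in ((\q.(\r.3)) true)) else (\s.((\t.3) s))))
step 2: [if@0.1] (((\x.(\y.false)) (\u.8)) (if (if (let w = 8 in true) then true else (if false then false else false)) then (let p = (if false then 7 else 6) in ((\q.(\r.3)) true)) else (\s.((\t.3) s))))
step 3: [beta@0] ((\y.false) (if (if (let w = 8 in true) then true else (if false then false else false)) then (let p = (if false then 7 else 6) in ((\q.(\r.3)) true)) else (\s.((\t.3) s))))
step 4: [let@1.0.0] ((\y.false) (if (if true then true else (if false then false else false)) then (let p = (if false then 7 else 6) in ((\q.(\r.3)) true)) else (\s.((\t.3) s))))
step 5: [if@1.0] ((\y.false) (if true then (let p = (if false then 7 else 6) in ((\q.(\r.3)) true)) else (\s.((\t.3) s))))
step 6: [if@1] ((\y.false) (let p = (if false then 7 else 6) in ((\q.(\r.3)) true)))
step 7: [if@1.0] ((\y.false) (let p = 6 in ((\q.(\r.3)) true)))
step 8: [let@1] ((\y.false) ((\q.(\r.3)) true))
step 9: [beta@1] ((\y.false) (\r.3))
step 10: [beta@root] false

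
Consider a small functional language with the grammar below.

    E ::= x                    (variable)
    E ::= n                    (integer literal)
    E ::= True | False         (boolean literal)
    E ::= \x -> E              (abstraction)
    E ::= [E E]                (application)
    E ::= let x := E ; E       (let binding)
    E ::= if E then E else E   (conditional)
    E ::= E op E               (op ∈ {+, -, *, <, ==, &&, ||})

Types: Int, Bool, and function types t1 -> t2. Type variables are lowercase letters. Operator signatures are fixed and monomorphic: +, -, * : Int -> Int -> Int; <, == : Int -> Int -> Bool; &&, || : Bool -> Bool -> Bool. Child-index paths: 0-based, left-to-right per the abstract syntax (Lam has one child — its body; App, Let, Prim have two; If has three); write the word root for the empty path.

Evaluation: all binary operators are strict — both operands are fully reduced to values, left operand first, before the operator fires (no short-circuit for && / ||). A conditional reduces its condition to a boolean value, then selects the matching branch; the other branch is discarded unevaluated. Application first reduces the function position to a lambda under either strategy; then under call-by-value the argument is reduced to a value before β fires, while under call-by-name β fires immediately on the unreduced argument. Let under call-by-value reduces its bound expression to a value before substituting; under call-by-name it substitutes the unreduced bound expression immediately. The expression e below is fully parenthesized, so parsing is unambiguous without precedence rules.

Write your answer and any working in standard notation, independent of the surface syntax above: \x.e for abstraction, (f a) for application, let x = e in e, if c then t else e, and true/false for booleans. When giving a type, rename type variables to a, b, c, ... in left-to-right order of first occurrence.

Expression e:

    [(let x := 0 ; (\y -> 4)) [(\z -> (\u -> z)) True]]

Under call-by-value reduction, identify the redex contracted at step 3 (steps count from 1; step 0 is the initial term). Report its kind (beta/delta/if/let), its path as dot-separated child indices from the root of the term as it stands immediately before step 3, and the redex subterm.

Answer: beta at root : ((\y.4) (\u.true))

Trace:
step 0: ((let x = 0 in (\y.4)) ((\z.(\u.z)) true))
step 1: [let@0] ((\y.4) ((\z.(\u.z)) true))
step 2: [beta@1] ((\y.4) (\u.true))
step 3: [beta@root] 4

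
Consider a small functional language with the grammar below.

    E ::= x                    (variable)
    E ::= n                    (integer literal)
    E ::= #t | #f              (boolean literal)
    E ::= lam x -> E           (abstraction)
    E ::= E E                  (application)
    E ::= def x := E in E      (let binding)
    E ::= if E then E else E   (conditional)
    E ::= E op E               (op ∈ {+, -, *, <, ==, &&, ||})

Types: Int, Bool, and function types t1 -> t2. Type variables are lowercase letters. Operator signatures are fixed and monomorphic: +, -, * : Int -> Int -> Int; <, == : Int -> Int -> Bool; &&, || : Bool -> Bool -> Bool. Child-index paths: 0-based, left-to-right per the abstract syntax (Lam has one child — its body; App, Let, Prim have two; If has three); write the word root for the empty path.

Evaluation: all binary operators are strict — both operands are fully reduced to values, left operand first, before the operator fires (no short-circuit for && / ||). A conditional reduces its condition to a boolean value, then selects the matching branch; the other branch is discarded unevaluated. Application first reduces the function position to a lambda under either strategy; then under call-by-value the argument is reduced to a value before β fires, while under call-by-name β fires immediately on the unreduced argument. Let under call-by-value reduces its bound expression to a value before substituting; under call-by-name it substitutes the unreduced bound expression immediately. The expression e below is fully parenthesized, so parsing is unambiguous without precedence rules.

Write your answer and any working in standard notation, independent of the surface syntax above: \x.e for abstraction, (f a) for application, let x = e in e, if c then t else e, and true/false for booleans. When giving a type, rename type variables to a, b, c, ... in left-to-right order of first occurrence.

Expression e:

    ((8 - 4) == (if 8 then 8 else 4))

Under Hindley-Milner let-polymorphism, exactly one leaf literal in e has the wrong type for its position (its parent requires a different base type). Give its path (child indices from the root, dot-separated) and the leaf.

Answer: 1.0 : 8

Working:
  unify Int ~ Int
  unify Int ~ Int
  unify Int ~ Int
  unify Int ~ Bool
  FAIL: mismatch Int ~ Bool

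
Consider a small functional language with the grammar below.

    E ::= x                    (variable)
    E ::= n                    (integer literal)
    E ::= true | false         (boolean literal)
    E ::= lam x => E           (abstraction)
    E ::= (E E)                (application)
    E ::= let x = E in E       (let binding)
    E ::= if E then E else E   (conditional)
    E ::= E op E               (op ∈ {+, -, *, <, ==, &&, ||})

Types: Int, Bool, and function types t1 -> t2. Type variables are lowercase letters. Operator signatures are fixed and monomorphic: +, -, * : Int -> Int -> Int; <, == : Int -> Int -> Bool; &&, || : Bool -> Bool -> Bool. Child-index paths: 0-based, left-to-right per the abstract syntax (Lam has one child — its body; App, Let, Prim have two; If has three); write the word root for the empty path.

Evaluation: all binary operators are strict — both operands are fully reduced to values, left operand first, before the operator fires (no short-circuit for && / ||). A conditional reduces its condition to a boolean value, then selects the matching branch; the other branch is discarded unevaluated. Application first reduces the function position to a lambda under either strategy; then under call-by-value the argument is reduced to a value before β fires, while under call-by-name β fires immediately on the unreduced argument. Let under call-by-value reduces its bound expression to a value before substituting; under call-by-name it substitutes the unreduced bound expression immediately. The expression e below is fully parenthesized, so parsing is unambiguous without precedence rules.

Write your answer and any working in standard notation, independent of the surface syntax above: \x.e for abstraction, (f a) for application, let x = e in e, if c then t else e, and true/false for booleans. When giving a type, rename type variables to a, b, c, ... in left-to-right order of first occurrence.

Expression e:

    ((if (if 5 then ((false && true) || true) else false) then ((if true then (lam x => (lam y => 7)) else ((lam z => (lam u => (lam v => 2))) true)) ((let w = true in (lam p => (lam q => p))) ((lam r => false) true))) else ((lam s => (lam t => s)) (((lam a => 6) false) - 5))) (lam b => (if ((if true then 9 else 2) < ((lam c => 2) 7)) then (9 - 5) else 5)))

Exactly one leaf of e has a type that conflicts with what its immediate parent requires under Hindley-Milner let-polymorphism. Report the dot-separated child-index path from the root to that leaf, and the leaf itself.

Answer: 0.0.0 : 5

Working:
  unify Int ~ Bool
  FAIL: mismatch Int ~ Bool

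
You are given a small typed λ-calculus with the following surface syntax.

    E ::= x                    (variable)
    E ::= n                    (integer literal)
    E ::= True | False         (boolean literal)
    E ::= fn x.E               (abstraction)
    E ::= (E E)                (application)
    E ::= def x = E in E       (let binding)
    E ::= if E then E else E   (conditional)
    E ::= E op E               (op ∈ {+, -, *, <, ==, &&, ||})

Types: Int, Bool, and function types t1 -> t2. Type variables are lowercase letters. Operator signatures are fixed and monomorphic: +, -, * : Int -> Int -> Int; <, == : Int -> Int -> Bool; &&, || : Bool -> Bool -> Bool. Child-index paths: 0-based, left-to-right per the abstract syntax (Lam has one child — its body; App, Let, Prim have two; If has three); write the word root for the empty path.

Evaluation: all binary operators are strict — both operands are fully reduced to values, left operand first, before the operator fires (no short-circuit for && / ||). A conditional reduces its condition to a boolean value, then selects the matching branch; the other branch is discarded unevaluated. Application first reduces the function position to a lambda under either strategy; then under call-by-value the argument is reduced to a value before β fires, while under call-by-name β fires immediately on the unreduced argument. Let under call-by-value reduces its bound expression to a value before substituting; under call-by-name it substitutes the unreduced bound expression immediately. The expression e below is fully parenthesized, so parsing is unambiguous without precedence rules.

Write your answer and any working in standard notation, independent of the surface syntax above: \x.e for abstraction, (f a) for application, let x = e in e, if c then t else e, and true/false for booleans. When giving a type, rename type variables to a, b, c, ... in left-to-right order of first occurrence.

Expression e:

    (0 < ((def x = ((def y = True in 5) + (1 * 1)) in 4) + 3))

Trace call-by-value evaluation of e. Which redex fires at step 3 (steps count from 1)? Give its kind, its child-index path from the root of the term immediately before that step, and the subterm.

Trace:
step 0: (0 < ((let x = ((let y = true in 5) + (1 * 1)) in 4) + 3))
step 1: [let@1.0.0.0] (0 < ((let x = (5 + (1 * 1)) in 4) + 3))
step 2: [delta@1.0.0.1] (0 < ((let x = (5 + 1) in 4) + 3))
step 3: [delta@1.0.0] (0 < ((let x = 6 in 4) + 3))

Answer: delta at 1.0.0 : (5 + 1)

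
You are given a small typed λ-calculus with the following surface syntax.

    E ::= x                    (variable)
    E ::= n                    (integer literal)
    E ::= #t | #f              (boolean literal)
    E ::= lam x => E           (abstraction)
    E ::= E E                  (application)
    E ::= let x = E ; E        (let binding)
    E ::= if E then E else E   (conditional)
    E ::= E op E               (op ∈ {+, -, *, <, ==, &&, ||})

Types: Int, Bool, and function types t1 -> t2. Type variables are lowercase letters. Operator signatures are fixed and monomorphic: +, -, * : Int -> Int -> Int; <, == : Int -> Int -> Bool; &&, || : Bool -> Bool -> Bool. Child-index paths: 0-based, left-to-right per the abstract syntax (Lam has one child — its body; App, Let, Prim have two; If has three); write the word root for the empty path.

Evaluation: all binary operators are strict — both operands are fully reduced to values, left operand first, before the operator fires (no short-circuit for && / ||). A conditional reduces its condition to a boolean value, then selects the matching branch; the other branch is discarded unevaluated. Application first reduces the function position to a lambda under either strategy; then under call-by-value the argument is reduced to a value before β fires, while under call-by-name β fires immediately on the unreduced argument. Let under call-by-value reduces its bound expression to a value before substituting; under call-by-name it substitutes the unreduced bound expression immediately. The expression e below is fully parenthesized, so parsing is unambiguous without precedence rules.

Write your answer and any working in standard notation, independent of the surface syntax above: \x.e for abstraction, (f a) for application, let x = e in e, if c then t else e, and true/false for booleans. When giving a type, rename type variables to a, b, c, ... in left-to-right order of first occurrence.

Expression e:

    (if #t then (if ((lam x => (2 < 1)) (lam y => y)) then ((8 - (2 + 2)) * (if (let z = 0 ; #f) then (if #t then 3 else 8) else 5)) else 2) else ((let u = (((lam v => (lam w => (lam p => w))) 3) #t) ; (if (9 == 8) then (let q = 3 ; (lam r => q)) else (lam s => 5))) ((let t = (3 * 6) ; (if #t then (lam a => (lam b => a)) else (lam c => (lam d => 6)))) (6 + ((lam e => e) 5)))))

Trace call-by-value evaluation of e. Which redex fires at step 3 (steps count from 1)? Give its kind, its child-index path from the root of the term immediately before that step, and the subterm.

Working:
step 0: (if true then (if ((\x.(2 < 1)) (\y.y)) then ((8 - (2 + 2)) * (if (let z = 0 in false) then (if true then 3 else 8) else 5)) else 2) else ((let u = (((\v.(\w.(\p.w))) 3) true) in (if (9 == 8) then (let q = 3 in (\r.q)) else (\s.5))) ((let t = (3 * 6) in (if true then (\a.(\b.a)) else (\c.(\d.6)))) (6 + ((\e.e) 5)))))
step 1: [if@root] (if ((\x.(2 < 1)) (\y.y)) then ((8 - (2 + 2)) * (if (let z = 0 in false) then (if true then 3 else 8) else 5)) else 2)
step 2: [beta@0] (if (2 < 1) then ((8 - (2 + 2)) * (if (let z = 0 in false) then (if true then 3 else 8) else 5)) else 2)
step 3: [delta@0] (if false then ((8 - (2 + 2)) * (if (let z = 0 in false) then (if true then 3 else 8) else 5)) else 2)

Answer: delta at 0 : (2 < 1)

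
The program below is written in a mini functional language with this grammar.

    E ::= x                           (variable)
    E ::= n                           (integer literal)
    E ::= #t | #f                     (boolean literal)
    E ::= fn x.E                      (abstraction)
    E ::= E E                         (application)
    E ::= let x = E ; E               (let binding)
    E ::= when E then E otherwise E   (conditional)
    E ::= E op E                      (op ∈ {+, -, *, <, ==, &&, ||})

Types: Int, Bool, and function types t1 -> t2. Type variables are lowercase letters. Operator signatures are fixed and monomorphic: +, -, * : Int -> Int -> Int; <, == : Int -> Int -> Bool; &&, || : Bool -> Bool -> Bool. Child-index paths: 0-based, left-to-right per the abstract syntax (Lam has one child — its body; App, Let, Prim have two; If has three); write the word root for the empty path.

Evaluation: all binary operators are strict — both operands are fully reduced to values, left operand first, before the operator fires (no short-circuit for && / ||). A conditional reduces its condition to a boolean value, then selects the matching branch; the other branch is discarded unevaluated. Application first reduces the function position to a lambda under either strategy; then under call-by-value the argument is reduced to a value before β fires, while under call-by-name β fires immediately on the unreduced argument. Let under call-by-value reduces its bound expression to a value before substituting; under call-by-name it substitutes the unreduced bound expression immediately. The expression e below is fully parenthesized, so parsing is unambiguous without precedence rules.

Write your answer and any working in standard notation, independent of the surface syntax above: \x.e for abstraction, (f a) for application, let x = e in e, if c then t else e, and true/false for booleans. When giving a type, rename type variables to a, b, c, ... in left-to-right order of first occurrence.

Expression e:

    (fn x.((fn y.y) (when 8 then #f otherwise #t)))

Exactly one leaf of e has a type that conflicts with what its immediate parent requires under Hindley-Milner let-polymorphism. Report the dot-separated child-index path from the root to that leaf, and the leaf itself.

Answer: 0.1.0 : 8

Derivation:
y : b
\y._ : b -> b
  unify Int ~ Bool
  FAIL: mismatch Int ~ Bool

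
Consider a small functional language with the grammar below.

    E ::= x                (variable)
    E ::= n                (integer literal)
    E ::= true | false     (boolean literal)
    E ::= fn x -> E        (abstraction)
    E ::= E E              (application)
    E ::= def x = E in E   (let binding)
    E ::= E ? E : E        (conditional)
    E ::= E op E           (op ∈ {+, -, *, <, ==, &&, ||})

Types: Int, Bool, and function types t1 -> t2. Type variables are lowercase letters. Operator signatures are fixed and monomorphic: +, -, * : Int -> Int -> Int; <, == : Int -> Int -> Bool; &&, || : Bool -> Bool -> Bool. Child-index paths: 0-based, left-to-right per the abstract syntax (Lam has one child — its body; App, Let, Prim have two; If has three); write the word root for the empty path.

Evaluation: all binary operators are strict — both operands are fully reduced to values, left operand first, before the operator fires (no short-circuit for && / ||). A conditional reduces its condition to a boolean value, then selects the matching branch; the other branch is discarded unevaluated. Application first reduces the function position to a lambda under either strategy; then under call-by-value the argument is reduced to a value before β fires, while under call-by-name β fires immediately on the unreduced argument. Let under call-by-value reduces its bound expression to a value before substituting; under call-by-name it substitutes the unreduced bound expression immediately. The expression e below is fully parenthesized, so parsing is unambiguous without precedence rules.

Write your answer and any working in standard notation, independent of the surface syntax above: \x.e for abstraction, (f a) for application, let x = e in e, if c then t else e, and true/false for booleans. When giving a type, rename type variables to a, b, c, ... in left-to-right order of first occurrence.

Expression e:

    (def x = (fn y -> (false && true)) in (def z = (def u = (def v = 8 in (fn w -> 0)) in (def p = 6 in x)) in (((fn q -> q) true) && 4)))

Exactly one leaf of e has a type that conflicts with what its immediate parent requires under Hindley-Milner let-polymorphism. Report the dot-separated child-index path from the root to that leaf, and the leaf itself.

Answer: 1.1.1 : 4

Trace:
  unify Bool ~ Bool
  unify Bool ~ Bool
\y._ : a -> Bool
let x : forall. a -> Bool
let v : Int
\w._ : b -> Int
let u : forall. b -> Int
let p : Int
x : c -> Bool
let z : forall. c -> Bool
q : d
\q._ : d -> d
  unify d -> d ~ Bool -> e
  unify d ~ Bool
  unify Bool ~ e
_ _ : Bool
  unify Bool ~ Bool
  unify Int ~ Bool
  FAIL: mismatch Int ~ Bool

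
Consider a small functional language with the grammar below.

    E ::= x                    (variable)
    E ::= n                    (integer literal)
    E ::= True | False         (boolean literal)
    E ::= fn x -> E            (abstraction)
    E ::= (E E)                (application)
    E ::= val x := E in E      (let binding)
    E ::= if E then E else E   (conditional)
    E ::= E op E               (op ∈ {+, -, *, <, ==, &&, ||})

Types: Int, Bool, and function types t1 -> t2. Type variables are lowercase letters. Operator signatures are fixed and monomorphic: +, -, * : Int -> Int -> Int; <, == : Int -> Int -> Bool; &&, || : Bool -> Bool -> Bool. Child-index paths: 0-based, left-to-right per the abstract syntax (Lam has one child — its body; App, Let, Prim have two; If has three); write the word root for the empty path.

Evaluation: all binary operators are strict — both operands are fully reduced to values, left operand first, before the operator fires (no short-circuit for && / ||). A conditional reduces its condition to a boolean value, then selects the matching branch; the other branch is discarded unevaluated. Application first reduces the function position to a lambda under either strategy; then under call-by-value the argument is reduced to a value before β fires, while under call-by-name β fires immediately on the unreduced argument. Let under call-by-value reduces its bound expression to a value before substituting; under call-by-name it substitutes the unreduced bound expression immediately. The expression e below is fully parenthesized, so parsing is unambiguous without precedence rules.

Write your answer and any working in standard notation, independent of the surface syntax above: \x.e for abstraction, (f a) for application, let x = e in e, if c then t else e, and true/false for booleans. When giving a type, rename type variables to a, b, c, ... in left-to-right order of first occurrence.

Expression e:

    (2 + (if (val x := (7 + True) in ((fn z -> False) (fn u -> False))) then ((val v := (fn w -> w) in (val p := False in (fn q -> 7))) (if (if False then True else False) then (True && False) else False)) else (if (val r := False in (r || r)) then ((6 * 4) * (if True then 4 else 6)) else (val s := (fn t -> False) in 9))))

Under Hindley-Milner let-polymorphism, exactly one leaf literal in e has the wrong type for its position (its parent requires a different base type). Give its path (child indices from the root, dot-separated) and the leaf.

Derivation:
  unify Int ~ Int
  unify Int ~ Int
  unify Bool ~ Int
  FAIL: mismatch Bool ~ Int

Answer: 1.0.0.1 : true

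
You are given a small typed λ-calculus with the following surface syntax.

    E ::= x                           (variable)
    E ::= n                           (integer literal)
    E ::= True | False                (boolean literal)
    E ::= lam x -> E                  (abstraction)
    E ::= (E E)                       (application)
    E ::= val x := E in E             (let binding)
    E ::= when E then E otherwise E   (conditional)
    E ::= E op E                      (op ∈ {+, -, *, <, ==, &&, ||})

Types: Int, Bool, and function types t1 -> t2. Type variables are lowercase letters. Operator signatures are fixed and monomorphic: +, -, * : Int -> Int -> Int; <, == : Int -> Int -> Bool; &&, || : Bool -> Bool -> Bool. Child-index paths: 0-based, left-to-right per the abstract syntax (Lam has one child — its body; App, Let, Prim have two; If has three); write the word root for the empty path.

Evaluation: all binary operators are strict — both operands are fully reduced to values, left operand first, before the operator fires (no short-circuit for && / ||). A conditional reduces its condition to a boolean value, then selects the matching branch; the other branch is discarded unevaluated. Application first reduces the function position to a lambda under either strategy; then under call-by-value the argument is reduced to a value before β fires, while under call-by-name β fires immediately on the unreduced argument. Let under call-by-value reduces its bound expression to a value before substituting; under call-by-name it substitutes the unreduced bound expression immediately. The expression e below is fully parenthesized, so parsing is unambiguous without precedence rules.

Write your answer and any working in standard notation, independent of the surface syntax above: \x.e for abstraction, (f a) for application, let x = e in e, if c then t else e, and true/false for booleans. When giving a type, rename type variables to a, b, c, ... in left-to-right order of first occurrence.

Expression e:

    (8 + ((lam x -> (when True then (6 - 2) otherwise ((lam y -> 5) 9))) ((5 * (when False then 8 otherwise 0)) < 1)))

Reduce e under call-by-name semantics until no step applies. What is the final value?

Answer: 12

Working:
step 0: (8 + ((\x.(if true then (6 - 2) else ((\y.5) 9))) ((5 * (if false then 8 else 0)) < 1)))
step 1: [beta@1] (8 + (if true then (6 - 2) else ((\y.5) 9)))
step 2: [if@1] (8 + (6 - 2))
step 3: [delta@1] (8 + 4)
step 4: [delta@root] 12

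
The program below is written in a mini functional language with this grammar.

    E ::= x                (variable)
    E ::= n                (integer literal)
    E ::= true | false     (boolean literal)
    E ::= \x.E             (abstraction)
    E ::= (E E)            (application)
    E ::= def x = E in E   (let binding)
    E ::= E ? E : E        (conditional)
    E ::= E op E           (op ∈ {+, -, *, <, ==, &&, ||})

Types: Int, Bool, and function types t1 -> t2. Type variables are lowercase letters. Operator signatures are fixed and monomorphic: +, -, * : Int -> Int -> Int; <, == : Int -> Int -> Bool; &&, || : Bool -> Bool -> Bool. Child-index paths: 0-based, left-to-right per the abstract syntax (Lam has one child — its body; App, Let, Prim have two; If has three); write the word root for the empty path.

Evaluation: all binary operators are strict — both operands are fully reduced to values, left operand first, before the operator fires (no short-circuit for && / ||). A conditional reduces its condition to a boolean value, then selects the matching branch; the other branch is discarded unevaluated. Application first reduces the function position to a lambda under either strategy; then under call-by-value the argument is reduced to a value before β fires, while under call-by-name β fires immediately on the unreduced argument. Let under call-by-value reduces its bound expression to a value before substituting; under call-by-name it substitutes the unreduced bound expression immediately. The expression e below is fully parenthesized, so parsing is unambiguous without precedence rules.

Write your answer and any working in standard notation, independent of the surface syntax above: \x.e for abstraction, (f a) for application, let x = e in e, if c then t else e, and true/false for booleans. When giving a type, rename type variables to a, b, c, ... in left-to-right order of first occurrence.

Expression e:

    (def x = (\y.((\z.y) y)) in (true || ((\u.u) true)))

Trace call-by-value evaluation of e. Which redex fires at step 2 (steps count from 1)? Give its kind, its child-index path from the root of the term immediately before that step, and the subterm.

Answer: beta at 1 : ((\u.u) true)

Trace:
step 0: (let x = (\y.((\z.y) y)) in (true || ((\u.u) true)))
step 1: [let@root] (true || ((\u.u) true))
step 2: [beta@1] (true || true)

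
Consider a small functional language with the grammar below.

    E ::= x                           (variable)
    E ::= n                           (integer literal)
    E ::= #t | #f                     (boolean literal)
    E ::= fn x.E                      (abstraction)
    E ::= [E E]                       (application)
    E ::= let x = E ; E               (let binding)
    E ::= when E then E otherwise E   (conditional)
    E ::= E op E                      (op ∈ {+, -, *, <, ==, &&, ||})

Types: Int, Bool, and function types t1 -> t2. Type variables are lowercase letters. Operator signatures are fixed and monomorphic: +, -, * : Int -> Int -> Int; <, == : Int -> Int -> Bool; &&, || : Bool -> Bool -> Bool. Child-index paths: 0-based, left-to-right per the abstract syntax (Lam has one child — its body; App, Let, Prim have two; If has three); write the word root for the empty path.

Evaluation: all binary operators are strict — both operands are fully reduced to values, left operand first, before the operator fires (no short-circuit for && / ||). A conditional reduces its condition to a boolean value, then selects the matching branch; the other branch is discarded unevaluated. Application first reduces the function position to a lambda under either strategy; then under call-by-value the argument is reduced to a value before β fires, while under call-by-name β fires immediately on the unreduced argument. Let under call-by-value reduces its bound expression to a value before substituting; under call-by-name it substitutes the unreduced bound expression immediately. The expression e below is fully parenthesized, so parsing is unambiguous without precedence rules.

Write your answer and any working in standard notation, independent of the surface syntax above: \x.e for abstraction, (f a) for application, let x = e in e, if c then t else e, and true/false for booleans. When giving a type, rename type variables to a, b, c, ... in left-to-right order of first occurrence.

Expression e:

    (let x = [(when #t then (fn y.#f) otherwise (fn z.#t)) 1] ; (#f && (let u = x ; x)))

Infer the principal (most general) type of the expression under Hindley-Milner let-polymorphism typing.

Derivation:
  unify Bool ~ Bool
\y._ : a -> Bool
\z._ : b -> Bool
  unify a -> Bool ~ b -> Bool
  unify a ~ b
  unify Bool ~ Bool
  unify b -> Bool ~ Int -> c
  unify b ~ Int
  unify Bool ~ c
_ _ : Bool
let x : Bool
  unify Bool ~ Bool
x : Bool
let u : Bool
x : Bool
  unify Bool ~ Bool

Answer: Bool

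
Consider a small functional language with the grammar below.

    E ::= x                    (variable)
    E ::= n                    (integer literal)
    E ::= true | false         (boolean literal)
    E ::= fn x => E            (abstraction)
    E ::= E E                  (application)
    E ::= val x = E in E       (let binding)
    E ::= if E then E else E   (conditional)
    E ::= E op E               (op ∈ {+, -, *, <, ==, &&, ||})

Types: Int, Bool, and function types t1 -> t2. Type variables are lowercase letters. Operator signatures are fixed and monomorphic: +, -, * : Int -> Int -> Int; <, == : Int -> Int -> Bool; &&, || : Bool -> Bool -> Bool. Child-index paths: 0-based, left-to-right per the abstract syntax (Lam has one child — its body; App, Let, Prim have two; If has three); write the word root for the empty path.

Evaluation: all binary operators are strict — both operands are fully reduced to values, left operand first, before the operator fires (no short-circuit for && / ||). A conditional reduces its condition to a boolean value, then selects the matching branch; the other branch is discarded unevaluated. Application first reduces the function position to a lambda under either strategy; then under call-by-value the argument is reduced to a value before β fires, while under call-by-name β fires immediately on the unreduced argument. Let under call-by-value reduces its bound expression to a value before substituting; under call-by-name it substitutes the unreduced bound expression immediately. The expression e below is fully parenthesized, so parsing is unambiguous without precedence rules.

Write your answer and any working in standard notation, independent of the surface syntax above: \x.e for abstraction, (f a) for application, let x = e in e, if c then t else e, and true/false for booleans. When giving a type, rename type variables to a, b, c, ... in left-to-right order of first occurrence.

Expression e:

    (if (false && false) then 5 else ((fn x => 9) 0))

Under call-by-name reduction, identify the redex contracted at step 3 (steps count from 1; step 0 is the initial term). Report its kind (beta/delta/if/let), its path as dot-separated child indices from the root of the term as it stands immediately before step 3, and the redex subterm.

Answer: beta at root : ((\x.9) 0)

Working:
step 0: (if (false && false) then 5 else ((\x.9) 0))
step 1: [delta@0] (if false then 5 else ((\x.9) 0))
step 2: [if@root] ((\x.9) 0)
step 3: [beta@root] 9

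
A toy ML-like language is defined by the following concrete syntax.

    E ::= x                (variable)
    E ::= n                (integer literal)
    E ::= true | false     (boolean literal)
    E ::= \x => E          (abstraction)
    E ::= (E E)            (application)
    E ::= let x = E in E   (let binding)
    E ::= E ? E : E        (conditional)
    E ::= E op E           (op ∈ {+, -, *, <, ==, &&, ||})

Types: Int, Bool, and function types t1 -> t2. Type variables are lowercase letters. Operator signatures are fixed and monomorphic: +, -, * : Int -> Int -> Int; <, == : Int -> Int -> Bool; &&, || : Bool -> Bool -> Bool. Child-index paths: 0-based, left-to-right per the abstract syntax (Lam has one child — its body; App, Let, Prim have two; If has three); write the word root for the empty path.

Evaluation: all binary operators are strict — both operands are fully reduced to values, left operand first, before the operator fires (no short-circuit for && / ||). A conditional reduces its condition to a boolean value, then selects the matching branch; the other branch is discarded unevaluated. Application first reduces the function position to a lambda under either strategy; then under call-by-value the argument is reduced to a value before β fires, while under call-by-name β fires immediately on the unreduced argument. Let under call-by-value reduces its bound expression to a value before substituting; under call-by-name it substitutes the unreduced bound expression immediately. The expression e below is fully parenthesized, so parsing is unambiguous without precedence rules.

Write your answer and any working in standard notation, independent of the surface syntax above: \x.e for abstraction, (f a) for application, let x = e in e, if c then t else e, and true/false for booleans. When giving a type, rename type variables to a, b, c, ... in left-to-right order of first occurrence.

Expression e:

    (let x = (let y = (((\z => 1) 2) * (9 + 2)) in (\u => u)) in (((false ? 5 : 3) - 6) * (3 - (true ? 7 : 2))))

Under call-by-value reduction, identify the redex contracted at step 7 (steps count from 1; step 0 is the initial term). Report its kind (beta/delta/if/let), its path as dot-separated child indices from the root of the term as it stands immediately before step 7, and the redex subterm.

Answer: delta at 0 : (3 - 6)

Trace:
step 0: (let x = (let y = (((\z.1) 2) * (9 + 2)) in (\u.u)) in (((if false then 5 else 3) - 6) * (3 - (if true then 7 else 2))))
step 1: [beta@0.0.0] (let x = (let y = (1 * (9 + 2)) in (\u.u)) in (((if false then 5 else 3) - 6) * (3 - (if true then 7 else 2))))
step 2: [delta@0.0.1] (let x = (let y = (1 * 11) in (\u.u)) in (((if false then 5 else 3) - 6) * (3 - (if true then 7 else 2))))
step 3: [delta@0.0] (let x = (let y = 11 in (\u.u)) in (((if false then 5 else 3) - 6) * (3 - (if true then 7 else 2))))
step 4: [let@0] (let x = (\u.u) in (((if false then 5 else 3) - 6) * (3 - (if true then 7 else 2))))
step 5: [let@root] (((if false then 5 else 3) - 6) * (3 - (if true then 7 else 2)))
step 6: [if@0.0] ((3 - 6) * (3 - (if true then 7 else 2)))
step 7: [delta@0] (-3 * (3 - (if true then 7 else 2)))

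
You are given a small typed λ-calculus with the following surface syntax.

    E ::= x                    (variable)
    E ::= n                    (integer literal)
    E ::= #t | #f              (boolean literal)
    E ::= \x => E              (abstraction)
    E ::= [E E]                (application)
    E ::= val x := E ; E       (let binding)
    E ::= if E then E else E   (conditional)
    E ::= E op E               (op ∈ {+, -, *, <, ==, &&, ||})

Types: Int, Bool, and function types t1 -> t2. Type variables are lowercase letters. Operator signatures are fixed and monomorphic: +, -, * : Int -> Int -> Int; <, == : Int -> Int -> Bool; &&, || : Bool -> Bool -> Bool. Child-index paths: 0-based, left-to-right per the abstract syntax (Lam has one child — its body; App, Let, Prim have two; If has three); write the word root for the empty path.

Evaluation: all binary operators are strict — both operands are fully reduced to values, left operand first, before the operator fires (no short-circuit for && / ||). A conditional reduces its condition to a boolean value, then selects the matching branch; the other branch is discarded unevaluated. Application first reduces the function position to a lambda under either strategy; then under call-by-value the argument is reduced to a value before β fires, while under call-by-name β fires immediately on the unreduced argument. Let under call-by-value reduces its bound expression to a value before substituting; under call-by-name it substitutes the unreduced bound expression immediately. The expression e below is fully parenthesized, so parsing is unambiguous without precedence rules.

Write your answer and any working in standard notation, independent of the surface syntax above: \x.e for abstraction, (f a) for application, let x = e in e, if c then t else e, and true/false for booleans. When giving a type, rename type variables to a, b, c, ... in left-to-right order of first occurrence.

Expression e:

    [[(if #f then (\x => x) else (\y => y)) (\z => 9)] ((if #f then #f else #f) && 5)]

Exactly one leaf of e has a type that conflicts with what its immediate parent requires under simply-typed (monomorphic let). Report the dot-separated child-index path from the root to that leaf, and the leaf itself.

Answer: 1.1 : 5

Trace:
  unify Bool ~ Bool
x : a
\x._ : a -> a
y : b
\y._ : b -> b
  unify a -> a ~ b -> b
  unify a ~ b
  unify b ~ b
\z._ : c -> Int
  unify b -> b ~ (c -> Int) -> d
  unify b ~ c -> Int
  unify c -> Int ~ d
_ _ : c -> Int
  unify Bool ~ Bool
  unify Bool ~ Bool
  unify Bool ~ Bool
  unify Int ~ Bool
  FAIL: mismatch Int ~ Bool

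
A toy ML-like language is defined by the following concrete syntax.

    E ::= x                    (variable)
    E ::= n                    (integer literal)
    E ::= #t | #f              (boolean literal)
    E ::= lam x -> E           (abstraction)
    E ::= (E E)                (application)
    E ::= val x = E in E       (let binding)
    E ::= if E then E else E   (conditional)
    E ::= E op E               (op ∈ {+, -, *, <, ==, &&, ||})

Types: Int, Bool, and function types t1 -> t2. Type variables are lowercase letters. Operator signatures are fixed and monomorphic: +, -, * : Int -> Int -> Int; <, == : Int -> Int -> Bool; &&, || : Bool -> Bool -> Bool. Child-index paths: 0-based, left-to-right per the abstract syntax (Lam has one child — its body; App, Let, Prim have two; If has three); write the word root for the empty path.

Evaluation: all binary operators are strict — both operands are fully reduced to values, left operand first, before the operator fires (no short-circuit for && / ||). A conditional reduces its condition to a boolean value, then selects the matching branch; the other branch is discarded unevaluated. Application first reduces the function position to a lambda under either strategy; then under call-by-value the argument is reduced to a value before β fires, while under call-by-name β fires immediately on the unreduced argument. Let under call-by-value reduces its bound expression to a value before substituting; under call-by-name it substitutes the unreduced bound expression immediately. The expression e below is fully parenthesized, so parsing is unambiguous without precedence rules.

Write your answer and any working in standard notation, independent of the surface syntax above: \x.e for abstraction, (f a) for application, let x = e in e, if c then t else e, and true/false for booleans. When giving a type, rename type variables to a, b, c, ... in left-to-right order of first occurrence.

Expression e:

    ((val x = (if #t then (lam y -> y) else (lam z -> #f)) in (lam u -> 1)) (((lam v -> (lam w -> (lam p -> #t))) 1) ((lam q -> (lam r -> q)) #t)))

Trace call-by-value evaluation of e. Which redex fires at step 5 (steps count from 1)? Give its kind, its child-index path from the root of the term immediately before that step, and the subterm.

Working:
step 0: ((let x = (if true then (\y.y) else (\z.false)) in (\u.1)) (((\v.(\w.(\p.true))) 1) ((\q.(\r.q)) true)))
step 1: [if@0.0] ((let x = (\y.y) in (\u.1)) (((\v.(\w.(\p.true))) 1) ((\q.(\r.q)) true)))
step 2: [let@0] ((\u.1) (((\v.(\w.(\p.true))) 1) ((\q.(\r.q)) true)))
step 3: [beta@1.0] ((\u.1) ((\w.(\p.true)) ((\q.(\r.q)) true)))
step 4: [beta@1.1] ((\u.1) ((\w.(\p.true)) (\r.true)))
step 5: [beta@1] ((\u.1) (\p.true))

Answer: beta at 1 : ((\w.(\p.true)) (\r.true))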